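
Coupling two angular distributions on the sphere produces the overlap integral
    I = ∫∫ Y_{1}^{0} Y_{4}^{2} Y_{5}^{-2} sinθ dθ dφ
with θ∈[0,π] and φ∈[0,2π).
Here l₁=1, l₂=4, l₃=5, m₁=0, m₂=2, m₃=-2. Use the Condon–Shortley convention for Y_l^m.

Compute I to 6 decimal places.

m-sum 0 ✓  L=10 even ✓  3≤5≤5 ✓
Π(2lᵢ+1) = 3×9×11 = 297
triangle coeff Δ(1,4,5) = 1/495
Σ_t [0,0]: t=0:+1/576 = 1/576
(3j)²=5/99 [(1 4 5; 0 0 0)], sign=-1
Σ_t [0,0]: t=0:+1/1440 = 1/1440
(3j)²=7/165 [(1 4 5; 0 2 -2)], sign=-1
⇒ 4πI² = 7/11
I = (+1)√(7/11/(4π)) = 0.22503380

0.225034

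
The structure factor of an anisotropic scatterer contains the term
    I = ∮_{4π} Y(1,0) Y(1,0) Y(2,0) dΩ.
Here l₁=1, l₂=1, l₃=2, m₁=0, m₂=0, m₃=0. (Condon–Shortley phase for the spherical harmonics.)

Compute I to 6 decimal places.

0.252313

Checks pass: Σm=0; 4 even; l₃=2∈[0,2].
(2·1+1)(2·1+1)(2·2+1) = 45
Δ: 0! 2! 2! / 5! → 1/30
sum: t=0:+1/1 = 1/1
3j²(1 1 2; 0 0 0) = Δ·Π!·Σ² = 2/15  (sign +1)
(m-triple is (0,0,0) — same symbol as above.)
combine: 4πI² = 45·2/15·2/15 = 4/5
take √, sign +1: I = 0.25231325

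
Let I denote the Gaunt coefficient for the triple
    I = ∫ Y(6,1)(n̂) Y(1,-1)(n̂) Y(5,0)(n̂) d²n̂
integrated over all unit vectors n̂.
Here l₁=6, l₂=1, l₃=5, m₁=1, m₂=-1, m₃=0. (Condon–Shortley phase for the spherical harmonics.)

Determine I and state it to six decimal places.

-0.187239

Checks pass: Σm=0; 12 even; l₃=5∈[5,7].
(2·6+1)(2·1+1)(2·5+1) = 429
Δ: 2! 10! 0! / 13! → 1/858
sum: t=1:−1/14400 = -1/14400
3j²(6 1 5; 0 0 0) = Δ·Π!·Σ² = 6/143  (sign +1)
sum: t=0:+1/28800 = 1/28800
3j²(6 1 5; 1 -1 0) = Δ·Π!·Σ² = 7/286  (sign -1)
combine: 4πI² = 429·6/143·7/286 = 63/143
take √, sign -1: I = -0.18723944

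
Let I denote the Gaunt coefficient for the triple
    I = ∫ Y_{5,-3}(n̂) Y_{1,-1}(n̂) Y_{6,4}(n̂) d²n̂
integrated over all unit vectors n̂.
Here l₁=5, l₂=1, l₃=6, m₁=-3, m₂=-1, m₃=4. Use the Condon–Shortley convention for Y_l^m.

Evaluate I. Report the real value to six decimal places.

Checks pass: Σm=0; 12 even; l₃=6∈[4,6].
(2·5+1)(2·1+1)(2·6+1) = 429
Δ: 0! 10! 2! / 13! → 1/858
sum: t=0:+1/14400 = 1/14400
3j²(5 1 6; 0 0 0) = Δ·Π!·Σ² = 6/143  (sign +1)
sum: t=0:+1/161280 = 1/161280
3j²(5 1 6; -3 -1 4) = Δ·Π!·Σ² = 15/286  (sign +1)
combine: 4πI² = 429·6/143·15/286 = 135/143
take √, sign +1: I = 0.27409047

0.274090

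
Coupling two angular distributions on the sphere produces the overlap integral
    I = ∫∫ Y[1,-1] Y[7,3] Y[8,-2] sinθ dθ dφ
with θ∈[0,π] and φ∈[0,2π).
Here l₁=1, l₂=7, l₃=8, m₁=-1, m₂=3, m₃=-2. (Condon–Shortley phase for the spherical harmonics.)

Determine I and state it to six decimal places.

0.118504

Checks pass: Σm=0; 16 even; l₃=8∈[6,8].
(2·1+1)(2·7+1)(2·8+1) = 765
Δ: 0! 2! 14! / 17! → 1/2040
sum: t=0:+1/25401600 = 1/25401600
3j²(1 7 8; 0 0 0) = Δ·Π!·Σ² = 8/255  (sign +1)
sum: t=0:+1/174182400 = 1/174182400
3j²(1 7 8; -1 3 -2) = Δ·Π!·Σ² = 1/136  (sign +1)
combine: 4πI² = 765·8/255·1/136 = 3/17
take √, sign +1: I = 0.11850352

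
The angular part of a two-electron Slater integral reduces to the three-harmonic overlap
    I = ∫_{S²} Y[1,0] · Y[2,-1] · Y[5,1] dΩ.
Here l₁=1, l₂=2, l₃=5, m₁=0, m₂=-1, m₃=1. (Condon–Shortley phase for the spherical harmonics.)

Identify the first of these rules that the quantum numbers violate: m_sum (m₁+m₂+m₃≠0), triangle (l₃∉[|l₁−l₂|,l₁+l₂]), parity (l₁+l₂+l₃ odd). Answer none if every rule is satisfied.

azimuthal sum: 0 − 1 + 1 = 0  ✓
1 ≤ 5 ≤ 3 (triangle on l)  ✗
L = 1 + 2 + 5 = 8 (even)

triangle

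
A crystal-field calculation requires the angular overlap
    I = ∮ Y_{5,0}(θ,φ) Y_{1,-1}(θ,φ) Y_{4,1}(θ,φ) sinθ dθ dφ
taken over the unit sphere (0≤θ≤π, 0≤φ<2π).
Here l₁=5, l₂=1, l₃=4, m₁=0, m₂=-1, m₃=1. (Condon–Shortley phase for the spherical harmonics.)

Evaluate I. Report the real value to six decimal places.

0.155288

Checks pass: Σm=0; 10 even; l₃=4∈[4,6].
(2·5+1)(2·1+1)(2·4+1) = 297
Δ: 2! 8! 0! / 11! → 1/495
sum: t=1:−1/576 = -1/576
3j²(5 1 4; 0 0 0) = Δ·Π!·Σ² = 5/99  (sign -1)
sum: t=0:+1/1440 = 1/1440
3j²(5 1 4; 0 -1 1) = Δ·Π!·Σ² = 2/99  (sign -1)
combine: 4πI² = 297·5/99·2/99 = 10/33
take √, sign +1: I = 0.15528807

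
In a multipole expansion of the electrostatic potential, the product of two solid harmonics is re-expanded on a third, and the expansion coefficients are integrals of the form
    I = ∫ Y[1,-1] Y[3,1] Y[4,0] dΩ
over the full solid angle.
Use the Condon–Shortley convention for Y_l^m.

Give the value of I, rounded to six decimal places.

Rules hold: Σm=0, L=8 even, 2≤4≤4.
N = 3·7·9 = 189
Δ = 0!·2!·6!/9! = 1/252
Racah Σ t=0..0: t=0:+1/36 = 1/36
⇒ 3j(1 3 4; 0 0 0)² = 4/63, sgn +1
Racah Σ t=0..0: t=0:+1/96 = 1/96
⇒ 3j(1 3 4; -1 1 0)² = 1/42, sgn +1
4πI² = N·(3j₀)²·(3jₘ)² = 2/7
I = +1·√(0.285714/4π) = 0.15078601

0.150786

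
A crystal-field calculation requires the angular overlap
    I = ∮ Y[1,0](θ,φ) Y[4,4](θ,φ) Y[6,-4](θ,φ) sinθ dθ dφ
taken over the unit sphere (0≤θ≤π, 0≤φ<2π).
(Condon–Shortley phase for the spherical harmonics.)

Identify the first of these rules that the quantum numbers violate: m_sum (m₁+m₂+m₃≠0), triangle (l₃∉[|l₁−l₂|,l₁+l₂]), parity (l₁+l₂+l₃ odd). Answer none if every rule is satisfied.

Σmᵢ = 0  ✓
l₃∈[|l₁−l₂|,l₁+l₂]=[3,5], have l₃=6  ✗
Σlᵢ = 11 ⇒ odd

triangle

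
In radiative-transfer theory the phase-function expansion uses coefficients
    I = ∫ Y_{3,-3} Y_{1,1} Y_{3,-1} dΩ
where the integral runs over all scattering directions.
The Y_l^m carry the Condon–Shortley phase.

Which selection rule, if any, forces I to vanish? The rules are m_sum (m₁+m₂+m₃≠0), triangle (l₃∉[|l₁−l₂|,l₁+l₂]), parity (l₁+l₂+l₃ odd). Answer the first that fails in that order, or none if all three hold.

m_sum

m₁+m₂+m₃ = -3 + 1 − 1 = -3  ✗
triangle: |3−1|=2 ≤ l₃=3 ≤ 3+1=4
parity: l₁+l₂+l₃ = 7 is odd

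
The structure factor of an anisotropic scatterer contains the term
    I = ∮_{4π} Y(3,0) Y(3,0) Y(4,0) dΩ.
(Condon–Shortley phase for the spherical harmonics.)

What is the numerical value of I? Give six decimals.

Checks pass: Σm=0; 10 even; l₃=4∈[0,6].
(2·3+1)(2·3+1)(2·4+1) = 441
Δ: 2! 4! 4! / 11! → 1/34650
sum: t=0:+1/72 t=1:−1/16 t=2:+1/72 = -5/144
3j²(3 3 4; 0 0 0) = Δ·Π!·Σ² = 2/77  (sign -1)
(m-triple is (0,0,0) — same symbol as above.)
combine: 4πI² = 441·2/77·2/77 = 36/121
take √, sign +1: I = 0.15386989

0.153870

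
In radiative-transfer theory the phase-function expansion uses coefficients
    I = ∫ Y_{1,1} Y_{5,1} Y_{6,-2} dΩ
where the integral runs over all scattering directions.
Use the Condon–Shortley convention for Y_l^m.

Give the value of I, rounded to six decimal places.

m-sum 0 ✓  L=12 even ✓  4≤6≤6 ✓
Π(2lᵢ+1) = 3×11×13 = 429
triangle coeff Δ(1,5,6) = 1/858
Σ_t [0,0]: t=0:+1/14400 = 1/14400
(3j)²=6/143 [(1 5 6; 0 0 0)], sign=+1
Σ_t [0,0]: t=0:+1/34560 = 1/34560
(3j)²=14/429 [(1 5 6; 1 1 -2)], sign=+1
⇒ 4πI² = 84/143
I = (+1)√(84/143/(4π)) = 0.21620548

0.216205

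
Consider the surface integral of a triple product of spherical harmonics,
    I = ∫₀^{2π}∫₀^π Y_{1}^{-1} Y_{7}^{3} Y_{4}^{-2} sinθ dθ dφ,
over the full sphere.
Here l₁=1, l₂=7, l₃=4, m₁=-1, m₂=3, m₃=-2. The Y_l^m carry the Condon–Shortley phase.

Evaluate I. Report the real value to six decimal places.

triangle: need 6≤l₃≤8, have 4; I=0

0.000000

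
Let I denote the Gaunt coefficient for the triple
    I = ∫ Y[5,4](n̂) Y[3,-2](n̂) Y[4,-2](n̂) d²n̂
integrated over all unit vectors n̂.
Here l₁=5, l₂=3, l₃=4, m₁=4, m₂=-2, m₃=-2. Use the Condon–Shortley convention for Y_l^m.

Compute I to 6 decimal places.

0.143343

Rules hold: Σm=0, L=12 even, 2≤4≤8.
N = 11·7·9 = 693
Δ = 4!·6!·2!/13! = 1/180180
Racah Σ t=1..3: t=1:−1/576 t=2:+1/144 t=3:−1/576 = 1/288
⇒ 3j(5 3 4; 0 0 0)² = 20/1001, sgn +1
Racah Σ t=0..1: t=0:+1/2880 t=1:−1/8640 = 1/4320
⇒ 3j(5 3 4; 4 -2 -2)² = 8/429, sgn +1
4πI² = N·(3j₀)²·(3jₘ)² = 480/1859
I = +1·√(0.258203/4π) = 0.14334284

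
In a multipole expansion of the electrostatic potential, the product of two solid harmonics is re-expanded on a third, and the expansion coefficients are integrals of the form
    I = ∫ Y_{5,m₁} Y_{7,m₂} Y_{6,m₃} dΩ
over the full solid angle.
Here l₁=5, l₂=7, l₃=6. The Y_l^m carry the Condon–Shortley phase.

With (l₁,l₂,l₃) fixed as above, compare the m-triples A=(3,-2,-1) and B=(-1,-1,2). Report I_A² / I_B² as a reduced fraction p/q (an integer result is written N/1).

l's match ⇒ only the (l;m) 3-j factors differ between A and B.
A: triangle coeff Δ(5,7,6) = 1/174594420; Σ_t [0,2]: t=0:+1/2073600 t=1:−1/414720 t=2:+1/829440 = -1/1382400; (3j)²=294/46189 [(5 7 6; 3 -2 -1)], sign=+1
B: triangle coeff Δ(5,7,6) = 1/174594420; Σ_t [2,6]: t=2:+1/663552 t=3:−1/155520 t=4:+1/276480 t=5:−1/3628800 t=6:+1/696729600 = -367/232243200; (3j)²=134689/19399380 [(5 7 6; -1 -1 2)], sign=-1
I_A²/I_B² = (294/46189)/(134689/19399380) = 123480/134689

123480/134689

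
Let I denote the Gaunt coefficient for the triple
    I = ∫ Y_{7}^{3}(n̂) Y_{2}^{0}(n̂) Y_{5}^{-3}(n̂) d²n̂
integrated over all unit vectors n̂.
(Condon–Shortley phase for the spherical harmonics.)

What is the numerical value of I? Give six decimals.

m-sum 0 ✓  L=14 even ✓  5≤5≤9 ✓
Π(2lᵢ+1) = 15×5×11 = 825
triangle coeff Δ(7,2,5) = 1/15015
Σ_t [2,2]: t=2:+1/57600 = 1/57600
(3j)²=21/715 [(7 2 5; 0 0 0)], sign=-1
Σ_t [2,2]: t=2:+1/322560 = 1/322560
(3j)²=18/1001 [(7 2 5; 3 0 -3)], sign=+1
⇒ 4πI² = 810/1859
I = (-1)√(810/1859/(4π)) = -0.18620781

-0.186208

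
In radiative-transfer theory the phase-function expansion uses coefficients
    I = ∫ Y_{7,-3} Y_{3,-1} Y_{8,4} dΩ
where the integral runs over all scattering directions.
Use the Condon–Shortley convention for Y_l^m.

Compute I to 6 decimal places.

0.148738

Rules hold: Σm=0, L=18 even, 4≤8≤10.
N = 15·7·17 = 1785
Δ = 2!·12!·4!/19! = 1/5290740
Racah Σ t=0..2: t=0:+1/7257600 t=1:−1/2073600 t=2:+1/7257600 = -1/4838400
⇒ 3j(7 3 8; 0 0 0)² = 252/20995, sgn -1
Racah Σ t=0..2: t=0:+1/58060800 t=1:−1/13063680 t=2:+1/46448640 = -79/2090188800
⇒ 3j(7 3 8; -3 -1 4)² = 68651/5290740, sgn -1
4πI² = N·(3j₀)²·(3jₘ)² = 1441671/5185765
I = +1·√(0.278005/4π) = 0.14873793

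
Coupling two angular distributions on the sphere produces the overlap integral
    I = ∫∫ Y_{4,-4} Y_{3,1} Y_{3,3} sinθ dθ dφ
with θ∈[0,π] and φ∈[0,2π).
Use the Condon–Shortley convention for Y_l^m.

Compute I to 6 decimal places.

-0.166198

Checks pass: Σm=0; 10 even; l₃=3∈[1,7].
(2·4+1)(2·3+1)(2·3+1) = 441
Δ: 4! 4! 2! / 11! → 1/34650
sum: t=1:−1/72 t=2:+1/16 t=3:−1/72 = 5/144
3j²(4 3 3; 0 0 0) = Δ·Π!·Σ² = 2/77  (sign -1)
sum: t=4:+1/1152 = 1/1152
3j²(4 3 3; -4 1 3) = Δ·Π!·Σ² = 1/33  (sign +1)
combine: 4πI² = 441·2/77·1/33 = 42/121
take √, sign -1: I = -0.16619847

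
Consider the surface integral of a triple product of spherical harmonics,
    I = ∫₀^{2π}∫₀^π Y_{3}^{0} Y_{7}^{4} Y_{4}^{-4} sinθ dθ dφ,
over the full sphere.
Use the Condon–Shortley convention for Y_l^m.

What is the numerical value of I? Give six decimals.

Rules hold: Σm=0, L=14 even, 4≤4≤10.
N = 7·15·9 = 945
Δ = 6!·0!·8!/15! = 1/45045
Racah Σ t=3..3: t=3:−1/20736 = -1/20736
⇒ 3j(3 7 4; 0 0 0)² = 35/1287, sgn -1
Racah Σ t=3..3: t=3:−1/1451520 = -1/1451520
⇒ 3j(3 7 4; 0 4 -4)² = 1/273, sgn -1
4πI² = N·(3j₀)²·(3jₘ)² = 175/1859
I = +1·√(0.0941366/4π) = 0.08655146

0.086551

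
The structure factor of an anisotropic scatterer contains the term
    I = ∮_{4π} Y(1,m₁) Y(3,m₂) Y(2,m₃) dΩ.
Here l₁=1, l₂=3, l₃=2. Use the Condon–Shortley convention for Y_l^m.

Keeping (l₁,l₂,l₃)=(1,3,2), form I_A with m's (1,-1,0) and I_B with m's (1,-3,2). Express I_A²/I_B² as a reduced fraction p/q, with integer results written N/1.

Shared (l₁,l₂,l₃)=(1,3,2): N and (l;000)² cancel in I_A²/I_B².
A: Δ = 2!·0!·4!/7! = 1/105; Racah Σ t=0..0: t=0:+1/8 = 1/8; ⇒ 3j(1 3 2; 1 -1 0)² = 2/35, sgn +1
B: Δ = 2!·0!·4!/7! = 1/105; Racah Σ t=0..0: t=0:+1/48 = 1/48; ⇒ 3j(1 3 2; 1 -3 2)² = 1/7, sgn +1
I_A²/I_B² = (2/35)/(1/7) = 2/5

2/5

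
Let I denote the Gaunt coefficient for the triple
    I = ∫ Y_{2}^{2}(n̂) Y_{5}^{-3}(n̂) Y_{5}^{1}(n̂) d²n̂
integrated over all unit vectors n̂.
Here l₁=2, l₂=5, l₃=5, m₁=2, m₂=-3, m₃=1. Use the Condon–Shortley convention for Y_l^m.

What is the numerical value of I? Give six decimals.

0.171169

m-sum 0 ✓  L=12 even ✓  3≤5≤7 ✓
Π(2lᵢ+1) = 5×11×11 = 605
triangle coeff Δ(2,5,5) = 1/38610
Σ_t [0,2]: t=0:+1/2880 t=1:−1/576 t=2:+1/2880 = -1/960
(3j)²=10/429 [(2 5 5; 0 0 0)], sign=+1
Σ_t [0,0]: t=0:+1/5760 = 1/5760
(3j)²=56/2145 [(2 5 5; 2 -3 1)], sign=+1
⇒ 4πI² = 560/1521
I = (+1)√(560/1521/(4π)) = 0.17116875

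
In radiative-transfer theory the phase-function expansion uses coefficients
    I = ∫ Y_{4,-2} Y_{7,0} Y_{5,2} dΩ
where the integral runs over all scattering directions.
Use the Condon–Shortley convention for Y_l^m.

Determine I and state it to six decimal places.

-0.145720

Rules hold: Σm=0, L=16 even, 3≤5≤11.
N = 9·15·11 = 1485
Δ = 6!·2!·8!/17! = 1/6126120
Racah Σ t=2..4: t=2:+1/69120 t=3:−1/20736 t=4:+1/69120 = -1/51840
⇒ 3j(4 7 5; 0 0 0)² = 280/21879, sgn +1
Racah Σ t=4..6: t=4:+1/69120 t=5:−1/172800 t=6:+1/7257600 = 1/113400
⇒ 3j(4 7 5; -2 0 2)² = 512/36465, sgn -1
4πI² = N·(3j₀)²·(3jₘ)² = 143360/537251
I = -1·√(0.26684/4π) = -0.14572043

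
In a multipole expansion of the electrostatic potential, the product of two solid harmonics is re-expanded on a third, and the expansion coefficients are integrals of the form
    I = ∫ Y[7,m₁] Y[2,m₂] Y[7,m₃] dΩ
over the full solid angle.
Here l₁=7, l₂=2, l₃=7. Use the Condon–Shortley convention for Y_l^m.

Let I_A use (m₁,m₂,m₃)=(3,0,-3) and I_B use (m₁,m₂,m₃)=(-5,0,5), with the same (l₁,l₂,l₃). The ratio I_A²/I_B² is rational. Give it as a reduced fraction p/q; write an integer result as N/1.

Shared (l₁,l₂,l₃)=(7,2,7): N and (l;000)² cancel in I_A²/I_B².
A: Δ = 2!·12!·2!/17! = 1/185640; Racah Σ t=0..2: t=0:+1/3870720 t=1:−1/2177280 t=2:+1/29030400 = -29/174182400; ⇒ 3j(7 2 7; 3 0 -3)² = 841/185640, sgn -1
B: Δ = 2!·12!·2!/17! = 1/185640; Racah Σ t=0..2: t=0:+1/1916006400 t=1:−1/39916800 t=2:+1/29030400 = 19/1916006400; ⇒ 3j(7 2 7; -5 0 5)² = 361/185640, sgn +1
I_A²/I_B² = (841/185640)/(361/185640) = 841/361

841/361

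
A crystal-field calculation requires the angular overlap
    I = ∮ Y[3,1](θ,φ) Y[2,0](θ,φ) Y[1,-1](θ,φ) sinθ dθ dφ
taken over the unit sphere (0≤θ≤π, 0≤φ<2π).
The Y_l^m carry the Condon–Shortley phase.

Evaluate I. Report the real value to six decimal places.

-0.202301

Checks pass: Σm=0; 6 even; l₃=1∈[1,5].
(2·3+1)(2·2+1)(2·1+1) = 105
Δ: 4! 2! 0! / 7! → 1/105
sum: t=2:+1/4 = 1/4
3j²(3 2 1; 0 0 0) = Δ·Π!·Σ² = 3/35  (sign -1)
sum: t=2:+1/8 = 1/8
3j²(3 2 1; 1 0 -1) = Δ·Π!·Σ² = 2/35  (sign +1)
combine: 4πI² = 105·3/35·2/35 = 18/35
take √, sign -1: I = -0.20230066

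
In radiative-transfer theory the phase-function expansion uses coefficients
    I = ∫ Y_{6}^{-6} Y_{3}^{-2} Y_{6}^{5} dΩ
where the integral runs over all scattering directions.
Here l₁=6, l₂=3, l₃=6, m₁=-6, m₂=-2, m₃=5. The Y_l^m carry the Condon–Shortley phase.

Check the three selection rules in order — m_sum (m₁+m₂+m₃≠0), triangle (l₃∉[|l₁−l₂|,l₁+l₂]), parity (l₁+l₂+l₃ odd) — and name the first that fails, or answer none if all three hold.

azimuthal sum: -6 − 2 + 5 = -3  ✗
3 ≤ 6 ≤ 9 (triangle on l)
L = 6 + 3 + 6 = 15 (odd)

m_sum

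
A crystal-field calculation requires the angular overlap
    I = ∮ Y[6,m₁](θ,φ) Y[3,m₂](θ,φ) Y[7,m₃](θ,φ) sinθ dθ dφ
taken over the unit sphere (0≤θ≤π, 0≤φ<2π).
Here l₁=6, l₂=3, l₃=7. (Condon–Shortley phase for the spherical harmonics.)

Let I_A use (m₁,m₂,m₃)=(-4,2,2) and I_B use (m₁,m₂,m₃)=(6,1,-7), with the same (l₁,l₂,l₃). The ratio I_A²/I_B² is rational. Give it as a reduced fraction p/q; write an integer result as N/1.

16000/33033

Same 6,3,7: normalisation and zero-m 3j drop out of the ratio.
A: Δ: 2! 10! 4! / 17! → 1/2042040; sum: t=1:−1/8709120 t=2:+1/967680 = 1/1088640; 3j²(6 3 7; -4 2 2) = Δ·Π!·Σ² = 800/51051  (sign -1)
B: Δ: 2! 10! 4! / 17! → 1/2042040; sum: t=0:+1/174182400 = 1/174182400; 3j²(6 3 7; 6 1 -7) = Δ·Π!·Σ² = 11/340  (sign +1)
I_A²/I_B² = (800/51051)/(11/340) = 16000/33033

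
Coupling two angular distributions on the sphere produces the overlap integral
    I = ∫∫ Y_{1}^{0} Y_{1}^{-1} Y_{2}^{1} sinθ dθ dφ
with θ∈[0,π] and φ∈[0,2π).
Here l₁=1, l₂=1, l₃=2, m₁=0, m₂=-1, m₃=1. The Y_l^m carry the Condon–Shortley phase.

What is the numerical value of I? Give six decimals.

m-sum 0 ✓  L=4 even ✓  0≤2≤2 ✓
Π(2lᵢ+1) = 3×3×5 = 45
triangle coeff Δ(1,1,2) = 1/30
Σ_t [0,0]: t=0:+1/1 = 1/1
(3j)²=2/15 [(1 1 2; 0 0 0)], sign=+1
Σ_t [0,0]: t=0:+1/2 = 1/2
(3j)²=1/10 [(1 1 2; 0 -1 1)], sign=-1
⇒ 4πI² = 3/5
I = (-1)√(3/5/(4π)) = -0.21850969

-0.218510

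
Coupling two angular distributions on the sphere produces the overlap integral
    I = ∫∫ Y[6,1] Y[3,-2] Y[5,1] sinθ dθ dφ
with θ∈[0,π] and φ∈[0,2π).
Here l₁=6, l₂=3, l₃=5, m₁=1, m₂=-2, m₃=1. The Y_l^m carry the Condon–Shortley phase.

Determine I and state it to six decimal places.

0.134828

Checks pass: Σm=0; 14 even; l₃=5∈[3,9].
(2·6+1)(2·3+1)(2·5+1) = 1001
Δ: 4! 8! 2! / 15! → 1/675675
sum: t=1:−1/8640 t=2:+1/2304 t=3:−1/8640 = 7/34560
3j²(6 3 5; 0 0 0) = Δ·Π!·Σ² = 7/429  (sign -1)
sum: t=0:+1/17280 t=1:−1/6912 = -1/11520
3j²(6 3 5; 1 -2 1) = Δ·Π!·Σ² = 2/143  (sign -1)
combine: 4πI² = 1001·7/429·2/143 = 98/429
take √, sign +1: I = 0.13482780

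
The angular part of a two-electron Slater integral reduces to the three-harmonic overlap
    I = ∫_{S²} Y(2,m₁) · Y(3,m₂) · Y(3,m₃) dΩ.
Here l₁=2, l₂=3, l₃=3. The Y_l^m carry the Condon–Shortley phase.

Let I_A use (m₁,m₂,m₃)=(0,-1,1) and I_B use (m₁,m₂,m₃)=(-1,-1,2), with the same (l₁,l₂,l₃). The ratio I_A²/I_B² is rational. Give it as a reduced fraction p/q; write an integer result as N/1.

Same 2,3,3: normalisation and zero-m 3j drop out of the ratio.
A: Δ: 2! 2! 4! / 9! → 1/3780; sum: t=0:+1/16 t=1:−1/6 t=2:+1/96 = -3/32; 3j²(2 3 3; 0 -1 1) = Δ·Π!·Σ² = 3/140  (sign -1)
B: Δ: 2! 2! 4! / 9! → 1/3780; sum: t=1:−1/12 t=2:+1/48 = -1/16; 3j²(2 3 3; -1 -1 2) = Δ·Π!·Σ² = 1/28  (sign +1)
I_A²/I_B² = (3/140)/(1/28) = 3/5

3/5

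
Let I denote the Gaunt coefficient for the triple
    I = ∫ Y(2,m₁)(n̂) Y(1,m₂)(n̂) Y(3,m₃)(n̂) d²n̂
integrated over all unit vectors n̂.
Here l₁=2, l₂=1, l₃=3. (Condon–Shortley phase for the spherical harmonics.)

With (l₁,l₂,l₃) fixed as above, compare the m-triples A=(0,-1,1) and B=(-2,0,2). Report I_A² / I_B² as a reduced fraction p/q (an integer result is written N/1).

6/5

Shared (l₁,l₂,l₃)=(2,1,3): N and (l;000)² cancel in I_A²/I_B².
A: Δ = 0!·4!·2!/7! = 1/105; Racah Σ t=0..0: t=0:+1/8 = 1/8; ⇒ 3j(2 1 3; 0 -1 1)² = 2/35, sgn +1
B: Δ = 0!·4!·2!/7! = 1/105; Racah Σ t=0..0: t=0:+1/24 = 1/24; ⇒ 3j(2 1 3; -2 0 2)² = 1/21, sgn -1
I_A²/I_B² = (2/35)/(1/21) = 6/5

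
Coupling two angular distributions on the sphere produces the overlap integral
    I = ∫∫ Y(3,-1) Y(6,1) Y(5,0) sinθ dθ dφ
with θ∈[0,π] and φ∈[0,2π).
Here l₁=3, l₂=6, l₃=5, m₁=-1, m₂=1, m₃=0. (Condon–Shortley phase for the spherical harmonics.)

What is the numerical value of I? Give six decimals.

Checks pass: Σm=0; 14 even; l₃=5∈[3,9].
(2·3+1)(2·6+1)(2·5+1) = 1001
Δ: 4! 2! 8! / 15! → 1/675675
sum: t=1:−1/8640 t=2:+1/2304 t=3:−1/8640 = 7/34560
3j²(3 6 5; 0 0 0) = Δ·Π!·Σ² = 7/429  (sign -1)
sum: t=2:+1/5760 t=3:−1/3456 t=4:+1/34560 = -1/11520
3j²(3 6 5; -1 1 0) = Δ·Π!·Σ² = 2/429  (sign +1)
combine: 4πI² = 1001·7/429·2/429 = 98/1287
take √, sign -1: I = -0.07784287

-0.077843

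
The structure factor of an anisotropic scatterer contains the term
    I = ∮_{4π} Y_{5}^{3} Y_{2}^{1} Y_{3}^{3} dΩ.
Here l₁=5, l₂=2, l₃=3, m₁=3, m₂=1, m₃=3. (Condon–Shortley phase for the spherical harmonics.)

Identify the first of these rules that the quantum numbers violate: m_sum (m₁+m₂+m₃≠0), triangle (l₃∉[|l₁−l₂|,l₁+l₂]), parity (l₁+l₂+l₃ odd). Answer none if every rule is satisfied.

m₁+m₂+m₃ = 3 + 1 + 3 = 7  ✗
triangle: |5−2|=3 ≤ l₃=3 ≤ 5+2=7
parity: l₁+l₂+l₃ = 10 is even

m_sum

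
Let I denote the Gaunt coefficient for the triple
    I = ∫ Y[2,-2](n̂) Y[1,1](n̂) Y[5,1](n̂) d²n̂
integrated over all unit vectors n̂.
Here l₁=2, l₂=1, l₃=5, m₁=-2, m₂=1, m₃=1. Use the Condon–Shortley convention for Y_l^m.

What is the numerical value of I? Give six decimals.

0.000000

triangle: need 1≤l₃≤3, have 5; I=0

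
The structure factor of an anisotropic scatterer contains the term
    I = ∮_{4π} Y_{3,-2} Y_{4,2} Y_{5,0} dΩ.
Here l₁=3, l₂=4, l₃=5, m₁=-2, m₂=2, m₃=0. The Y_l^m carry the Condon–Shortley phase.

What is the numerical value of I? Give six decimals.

-0.171327

Rules hold: Σm=0, L=12 even, 1≤5≤7.
N = 7·9·11 = 693
Δ = 2!·4!·6!/13! = 1/180180
Racah Σ t=0..2: t=0:+1/576 t=1:−1/144 t=2:+1/576 = -1/288
⇒ 3j(3 4 5; 0 0 0)² = 20/1001, sgn +1
Racah Σ t=1..2: t=1:−1/2880 t=2:+1/576 = 1/720
⇒ 3j(3 4 5; -2 2 0)² = 80/3003, sgn -1
4πI² = N·(3j₀)²·(3jₘ)² = 4800/13013
I = -1·√(0.368862/4π) = -0.17132746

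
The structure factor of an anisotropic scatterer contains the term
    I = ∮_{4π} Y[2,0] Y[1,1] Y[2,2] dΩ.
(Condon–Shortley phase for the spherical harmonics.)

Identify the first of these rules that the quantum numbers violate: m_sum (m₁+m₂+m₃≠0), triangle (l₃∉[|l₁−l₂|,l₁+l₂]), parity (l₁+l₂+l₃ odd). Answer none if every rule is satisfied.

azimuthal sum: 0 + 1 + 2 = 3  ✗
1 ≤ 2 ≤ 3 (triangle on l)
L = 2 + 1 + 2 = 5 (odd)

m_sum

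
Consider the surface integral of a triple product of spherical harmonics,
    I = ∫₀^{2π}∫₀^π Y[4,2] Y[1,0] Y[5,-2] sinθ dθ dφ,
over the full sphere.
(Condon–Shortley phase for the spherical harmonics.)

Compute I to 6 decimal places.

m-sum 0 ✓  L=10 even ✓  3≤5≤5 ✓
Π(2lᵢ+1) = 9×3×11 = 297
triangle coeff Δ(4,1,5) = 1/495
Σ_t [0,0]: t=0:+1/576 = 1/576
(3j)²=5/99 [(4 1 5; 0 0 0)], sign=-1
Σ_t [0,0]: t=0:+1/1440 = 1/1440
(3j)²=7/165 [(4 1 5; 2 0 -2)], sign=-1
⇒ 4πI² = 7/11
I = (+1)√(7/11/(4π)) = 0.22503380

0.225034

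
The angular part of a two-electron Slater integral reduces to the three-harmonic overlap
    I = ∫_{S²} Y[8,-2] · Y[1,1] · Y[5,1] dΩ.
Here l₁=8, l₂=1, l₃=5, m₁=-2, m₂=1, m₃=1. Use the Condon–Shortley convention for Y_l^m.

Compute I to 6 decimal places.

triangle: need 7≤l₃≤9, have 5; I=0

0.000000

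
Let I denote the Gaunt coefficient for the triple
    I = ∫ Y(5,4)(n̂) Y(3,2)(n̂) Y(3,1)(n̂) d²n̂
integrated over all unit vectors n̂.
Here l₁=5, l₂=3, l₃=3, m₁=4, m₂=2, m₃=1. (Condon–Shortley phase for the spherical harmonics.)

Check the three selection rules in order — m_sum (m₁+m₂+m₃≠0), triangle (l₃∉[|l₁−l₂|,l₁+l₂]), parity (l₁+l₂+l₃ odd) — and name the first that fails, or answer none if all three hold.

m_sum

azimuthal sum: 4 + 2 + 1 = 7  ✗
2 ≤ 3 ≤ 8 (triangle on l)
L = 5 + 3 + 3 = 11 (odd)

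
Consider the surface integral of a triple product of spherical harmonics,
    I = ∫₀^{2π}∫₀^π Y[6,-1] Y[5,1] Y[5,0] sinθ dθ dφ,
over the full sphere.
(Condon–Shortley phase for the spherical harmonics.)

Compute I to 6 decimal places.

Checks pass: Σm=0; 16 even; l₃=5∈[1,11].
(2·6+1)(2·5+1)(2·5+1) = 1573
Δ: 6! 6! 4! / 17! → 1/28588560
sum: t=1:−1/345600 t=2:+1/13824 t=3:−1/5184 t=4:+1/13824 t=5:−1/345600 = -7/129600
3j²(6 5 5; 0 0 0) = Δ·Π!·Σ² = 80/7293  (sign +1)
sum: t=2:+1/138240 t=3:−1/10368 t=4:+1/6912 t=5:−1/34560 t=6:+1/2073600 = 7/259200
3j²(6 5 5; -1 1 0) = Δ·Π!·Σ² = 28/7293  (sign -1)
combine: 4πI² = 1573·80/7293·28/7293 = 2240/33813
take √, sign -1: I = -0.07260679

-0.072607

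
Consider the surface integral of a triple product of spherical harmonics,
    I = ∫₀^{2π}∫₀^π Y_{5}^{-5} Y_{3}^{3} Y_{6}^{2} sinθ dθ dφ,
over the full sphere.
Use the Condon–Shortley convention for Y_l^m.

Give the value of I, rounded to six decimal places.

m-sum 0 ✓  L=14 even ✓  2≤6≤8 ✓
Π(2lᵢ+1) = 11×7×13 = 1001
triangle coeff Δ(5,3,6) = 1/675675
Σ_t [0,2]: t=0:+1/8640 t=1:−1/2304 t=2:+1/8640 = -7/34560
(3j)²=7/429 [(5 3 6; 0 0 0)], sign=-1
Σ_t [2,2]: t=2:+1/1935360 = 1/1935360
(3j)²=1/1001 [(5 3 6; -5 3 2)], sign=+1
⇒ 4πI² = 7/429
I = (-1)√(7/429/(4π)) = -0.03603425

-0.036034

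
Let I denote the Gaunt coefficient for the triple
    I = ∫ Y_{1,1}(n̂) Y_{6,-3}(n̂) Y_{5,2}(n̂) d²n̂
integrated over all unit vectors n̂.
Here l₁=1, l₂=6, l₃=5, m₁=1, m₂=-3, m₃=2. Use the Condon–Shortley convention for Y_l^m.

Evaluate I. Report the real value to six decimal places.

Checks pass: Σm=0; 12 even; l₃=5∈[5,7].
(2·1+1)(2·6+1)(2·5+1) = 429
Δ: 2! 0! 10! / 13! → 1/858
sum: t=1:−1/14400 = -1/14400
3j²(1 6 5; 0 0 0) = Δ·Π!·Σ² = 6/143  (sign +1)
sum: t=0:+1/60480 = 1/60480
3j²(1 6 5; 1 -3 2) = Δ·Π!·Σ² = 6/143  (sign -1)
combine: 4πI² = 429·6/143·6/143 = 108/143
take √, sign -1: I = -0.24515397

-0.245154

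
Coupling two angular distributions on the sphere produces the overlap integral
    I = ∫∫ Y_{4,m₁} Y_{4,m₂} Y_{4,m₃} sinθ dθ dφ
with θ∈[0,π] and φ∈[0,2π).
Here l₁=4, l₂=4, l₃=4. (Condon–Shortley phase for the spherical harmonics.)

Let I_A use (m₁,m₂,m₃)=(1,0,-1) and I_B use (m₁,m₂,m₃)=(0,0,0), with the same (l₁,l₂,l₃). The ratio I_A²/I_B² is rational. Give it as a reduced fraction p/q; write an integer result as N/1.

Same 4,4,4: normalisation and zero-m 3j drop out of the ratio.
A: Δ: 4! 4! 4! / 13! → 1/450450; sum: t=0:+1/3456 t=1:−1/144 t=2:+1/96 t=3:−1/864 = 1/384; 3j²(4 4 4; 1 0 -1) = Δ·Π!·Σ² = 9/2002  (sign -1)
B: Δ: 4! 4! 4! / 13! → 1/450450; sum: t=0:+1/13824 t=1:−1/216 t=2:+1/64 t=3:−1/216 t=4:+1/13824 = 5/768; 3j²(4 4 4; 0 0 0) = Δ·Π!·Σ² = 18/1001  (sign +1)
I_A²/I_B² = (9/2002)/(18/1001) = 1/4

1/4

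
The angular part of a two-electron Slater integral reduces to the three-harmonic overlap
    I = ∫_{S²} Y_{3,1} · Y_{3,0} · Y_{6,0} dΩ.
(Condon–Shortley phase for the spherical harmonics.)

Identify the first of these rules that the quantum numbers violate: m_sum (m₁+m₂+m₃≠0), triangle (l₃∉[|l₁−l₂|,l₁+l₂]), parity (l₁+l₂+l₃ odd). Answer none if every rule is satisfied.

m_sum

Σmᵢ = 1  ✗
l₃∈[|l₁−l₂|,l₁+l₂]=[0,6], have l₃=6
Σlᵢ = 12 ⇒ even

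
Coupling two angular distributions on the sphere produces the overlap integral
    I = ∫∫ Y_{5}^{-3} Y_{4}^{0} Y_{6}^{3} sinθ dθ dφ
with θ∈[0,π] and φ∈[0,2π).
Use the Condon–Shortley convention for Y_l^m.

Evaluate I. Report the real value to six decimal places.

0.000000

Σlᵢ=15 odd — θ-integrand is odd under cosθ→−cosθ; I=0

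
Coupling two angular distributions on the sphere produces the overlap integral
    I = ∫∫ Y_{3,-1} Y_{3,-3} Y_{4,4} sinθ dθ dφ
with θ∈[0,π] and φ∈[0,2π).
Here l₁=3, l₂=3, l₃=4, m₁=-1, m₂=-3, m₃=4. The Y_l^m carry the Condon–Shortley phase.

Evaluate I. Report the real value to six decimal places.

Checks pass: Σm=0; 10 even; l₃=4∈[0,6].
(2·3+1)(2·3+1)(2·4+1) = 441
Δ: 2! 4! 4! / 11! → 1/34650
sum: t=0:+1/72 t=1:−1/16 t=2:+1/72 = -5/144
3j²(3 3 4; 0 0 0) = Δ·Π!·Σ² = 2/77  (sign -1)
sum: t=0:+1/1152 = 1/1152
3j²(3 3 4; -1 -3 4) = Δ·Π!·Σ² = 1/33  (sign +1)
combine: 4πI² = 441·2/77·1/33 = 42/121
take √, sign -1: I = -0.16619847

-0.166198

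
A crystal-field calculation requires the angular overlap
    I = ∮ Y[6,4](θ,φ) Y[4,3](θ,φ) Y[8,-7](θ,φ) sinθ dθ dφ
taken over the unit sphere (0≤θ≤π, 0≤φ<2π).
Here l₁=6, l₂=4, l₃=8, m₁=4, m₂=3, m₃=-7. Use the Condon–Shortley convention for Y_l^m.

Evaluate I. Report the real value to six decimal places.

-0.159602

Rules hold: Σm=0, L=18 even, 2≤8≤10.
N = 13·9·17 = 1989
Δ = 2!·10!·6!/19! = 1/23279256
Racah Σ t=0..2: t=0:+1/1658880 t=1:−1/518400 t=2:+1/1658880 = -1/1382400
⇒ 3j(6 4 8; 0 0 0)² = 504/46189, sgn -1
Racah Σ t=1..2: t=1:−1/261273600 t=2:+1/870912000 = -1/373248000
⇒ 3j(6 4 8; 4 3 -7)² = 343/23256, sgn +1
4πI² = N·(3j₀)²·(3jₘ)² = 21609/67507
I = -1·√(0.3201/4π) = -0.15960188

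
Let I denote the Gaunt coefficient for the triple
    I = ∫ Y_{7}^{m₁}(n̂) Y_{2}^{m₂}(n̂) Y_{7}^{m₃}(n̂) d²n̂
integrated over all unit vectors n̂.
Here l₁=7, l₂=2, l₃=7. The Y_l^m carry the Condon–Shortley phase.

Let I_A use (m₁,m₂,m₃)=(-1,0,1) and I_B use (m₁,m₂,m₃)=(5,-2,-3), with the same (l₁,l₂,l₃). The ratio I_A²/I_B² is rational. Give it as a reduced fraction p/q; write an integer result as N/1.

2809/2376

Same 7,2,7: normalisation and zero-m 3j drop out of the ratio.
A: Δ: 2! 12! 2! / 17! → 1/185640; sum: t=0:+1/3870720 t=1:−1/604800 t=2:+1/2073600 = -53/58060800; 3j²(7 2 7; -1 0 1) = Δ·Π!·Σ² = 2809/185640  (sign -1)
B: Δ: 2! 12! 2! / 17! → 1/185640; sum: t=0:+1/29030400 = 1/29030400; 3j²(7 2 7; 5 -2 -3) = Δ·Π!·Σ² = 99/7735  (sign +1)
I_A²/I_B² = (2809/185640)/(99/7735) = 2809/2376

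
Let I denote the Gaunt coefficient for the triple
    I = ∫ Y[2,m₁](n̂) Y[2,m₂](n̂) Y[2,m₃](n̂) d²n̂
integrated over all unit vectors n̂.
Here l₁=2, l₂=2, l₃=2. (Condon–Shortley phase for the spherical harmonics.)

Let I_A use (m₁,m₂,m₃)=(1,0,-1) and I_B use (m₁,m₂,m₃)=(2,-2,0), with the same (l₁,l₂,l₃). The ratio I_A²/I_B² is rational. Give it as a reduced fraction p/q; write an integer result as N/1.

1/4

l's match ⇒ only the (l;m) 3-j factors differ between A and B.
A: triangle coeff Δ(2,2,2) = 1/630; Σ_t [0,1]: t=0:+1/4 t=1:−1/2 = -1/4; (3j)²=1/70 [(2 2 2; 1 0 -1)], sign=+1
B: triangle coeff Δ(2,2,2) = 1/630; Σ_t [0,0]: t=0:+1/8 = 1/8; (3j)²=2/35 [(2 2 2; 2 -2 0)], sign=+1
I_A²/I_B² = (1/70)/(2/35) = 1/4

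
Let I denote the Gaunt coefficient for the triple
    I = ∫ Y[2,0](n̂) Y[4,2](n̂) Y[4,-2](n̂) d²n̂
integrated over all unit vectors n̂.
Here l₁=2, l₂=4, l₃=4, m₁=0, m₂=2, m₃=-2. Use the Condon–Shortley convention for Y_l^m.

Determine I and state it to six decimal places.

0.065536

Checks pass: Σm=0; 10 even; l₃=4∈[2,6].
(2·2+1)(2·4+1)(2·4+1) = 405
Δ: 2! 2! 6! / 11! → 1/13860
sum: t=0:+1/192 t=1:−1/36 t=2:+1/192 = -5/288
3j²(2 4 4; 0 0 0) = Δ·Π!·Σ² = 20/693  (sign -1)
sum: t=0:+1/2880 t=1:−1/120 t=2:+1/192 = -1/360
3j²(2 4 4; 0 2 -2) = Δ·Π!·Σ² = 16/3465  (sign -1)
combine: 4πI² = 405·20/693·16/3465 = 320/5929
take √, sign +1: I = 0.06553591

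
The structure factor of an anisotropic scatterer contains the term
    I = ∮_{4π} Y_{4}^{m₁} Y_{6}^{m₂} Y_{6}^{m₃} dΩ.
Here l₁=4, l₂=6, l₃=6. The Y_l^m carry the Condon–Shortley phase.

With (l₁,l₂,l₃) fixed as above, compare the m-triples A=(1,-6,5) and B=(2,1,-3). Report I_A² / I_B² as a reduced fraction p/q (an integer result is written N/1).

Same 4,6,6: normalisation and zero-m 3j drop out of the ratio.
A: Δ: 4! 4! 8! / 17! → 1/15315300; sum: t=0:+1/5806080 = 1/5806080; 3j²(4 6 6; 1 -6 5) = Δ·Π!·Σ² = 165/6188  (sign -1)
B: Δ: 4! 4! 8! / 17! → 1/15315300; sum: t=0:+1/483840 t=1:−1/51840 t=2:+1/69120 = -1/362880; 3j²(4 6 6; 2 1 -3) = Δ·Π!·Σ² = 16/17017  (sign +1)
I_A²/I_B² = (165/6188)/(16/17017) = 1815/64

1815/64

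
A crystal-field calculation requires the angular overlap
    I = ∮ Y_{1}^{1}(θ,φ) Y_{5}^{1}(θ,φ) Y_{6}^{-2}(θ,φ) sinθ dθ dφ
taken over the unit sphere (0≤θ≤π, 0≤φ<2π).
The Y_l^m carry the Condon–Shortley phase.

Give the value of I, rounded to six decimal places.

0.216205

Checks pass: Σm=0; 12 even; l₃=6∈[4,6].
(2·1+1)(2·5+1)(2·6+1) = 429
Δ: 0! 2! 10! / 13! → 1/858
sum: t=0:+1/14400 = 1/14400
3j²(1 5 6; 0 0 0) = Δ·Π!·Σ² = 6/143  (sign +1)
sum: t=0:+1/34560 = 1/34560
3j²(1 5 6; 1 1 -2) = Δ·Π!·Σ² = 14/429  (sign +1)
combine: 4πI² = 429·6/143·14/429 = 84/143
take √, sign +1: I = 0.21620548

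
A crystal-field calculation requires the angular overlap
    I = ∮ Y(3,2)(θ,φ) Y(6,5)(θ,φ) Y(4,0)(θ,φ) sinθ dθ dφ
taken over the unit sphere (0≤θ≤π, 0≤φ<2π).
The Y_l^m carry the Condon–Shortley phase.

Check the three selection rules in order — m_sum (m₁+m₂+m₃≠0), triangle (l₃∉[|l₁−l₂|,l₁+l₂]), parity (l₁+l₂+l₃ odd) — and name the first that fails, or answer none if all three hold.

azimuthal sum: 2 + 5 + 0 = 7  ✗
3 ≤ 4 ≤ 9 (triangle on l)
L = 3 + 6 + 4 = 13 (odd)

m_sum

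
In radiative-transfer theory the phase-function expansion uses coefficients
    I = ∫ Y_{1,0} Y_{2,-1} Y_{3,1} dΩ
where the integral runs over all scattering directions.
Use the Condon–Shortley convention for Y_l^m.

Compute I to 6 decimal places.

-0.233597

Rules hold: Σm=0, L=6 even, 1≤3≤3.
N = 3·5·7 = 105
Δ = 0!·2!·4!/7! = 1/105
Racah Σ t=0..0: t=0:+1/4 = 1/4
⇒ 3j(1 2 3; 0 0 0)² = 3/35, sgn -1
Racah Σ t=0..0: t=0:+1/6 = 1/6
⇒ 3j(1 2 3; 0 -1 1)² = 8/105, sgn +1
4πI² = N·(3j₀)²·(3jₘ)² = 24/35
I = -1·√(0.685714/4π) = -0.23359668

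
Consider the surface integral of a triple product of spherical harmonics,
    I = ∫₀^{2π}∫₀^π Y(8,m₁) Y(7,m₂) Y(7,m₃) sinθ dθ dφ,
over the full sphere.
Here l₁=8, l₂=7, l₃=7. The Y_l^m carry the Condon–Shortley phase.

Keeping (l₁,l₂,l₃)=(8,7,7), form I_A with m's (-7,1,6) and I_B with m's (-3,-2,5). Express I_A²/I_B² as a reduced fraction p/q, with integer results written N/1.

4225/2023

Same 8,7,7: normalisation and zero-m 3j drop out of the ratio.
A: Δ: 8! 8! 6! / 23! → 1/22086194130; sum: t=7:−1/24385536000 t=8:+1/146313216000 = -1/29262643200; 3j²(8 7 7; -7 1 6) = Δ·Π!·Σ² = 650/52003  (sign +1)
B: Δ: 8! 8! 6! / 23! → 1/22086194130; sum: t=3:−1/1393459200 t=4:+1/348364800 t=5:−1/746496000 = 17/20901888000; 3j²(8 7 7; -3 -2 5) = Δ·Π!·Σ² = 34/5681  (sign +1)
I_A²/I_B² = (650/52003)/(34/5681) = 4225/2023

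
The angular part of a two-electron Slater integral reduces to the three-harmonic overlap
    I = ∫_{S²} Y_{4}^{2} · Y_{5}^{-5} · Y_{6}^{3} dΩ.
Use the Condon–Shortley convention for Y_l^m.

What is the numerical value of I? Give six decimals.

0.000000

Σlᵢ=15 odd — θ-integrand is odd under cosθ→−cosθ; I=0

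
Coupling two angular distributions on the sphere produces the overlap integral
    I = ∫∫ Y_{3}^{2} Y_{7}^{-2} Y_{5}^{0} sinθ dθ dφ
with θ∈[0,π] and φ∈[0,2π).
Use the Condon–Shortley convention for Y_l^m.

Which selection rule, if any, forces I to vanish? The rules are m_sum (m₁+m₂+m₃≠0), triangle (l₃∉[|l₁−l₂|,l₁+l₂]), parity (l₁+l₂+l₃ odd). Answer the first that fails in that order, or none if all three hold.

parity

m₁+m₂+m₃ = 2 − 2 + 0 = 0  ✓
triangle: |3−7|=4 ≤ l₃=5 ≤ 3+7=10  ✓
parity: l₁+l₂+l₃ = 15 is odd  ✗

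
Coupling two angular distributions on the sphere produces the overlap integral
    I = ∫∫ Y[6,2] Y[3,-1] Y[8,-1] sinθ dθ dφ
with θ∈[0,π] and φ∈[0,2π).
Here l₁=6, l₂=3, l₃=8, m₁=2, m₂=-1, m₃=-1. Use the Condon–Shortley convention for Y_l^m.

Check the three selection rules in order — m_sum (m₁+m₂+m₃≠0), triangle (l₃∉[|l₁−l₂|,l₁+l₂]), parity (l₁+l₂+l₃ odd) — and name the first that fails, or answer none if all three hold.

parity

Σmᵢ = 0  ✓
l₃∈[|l₁−l₂|,l₁+l₂]=[3,9], have l₃=8  ✓
Σlᵢ = 17 ⇒ odd  ✗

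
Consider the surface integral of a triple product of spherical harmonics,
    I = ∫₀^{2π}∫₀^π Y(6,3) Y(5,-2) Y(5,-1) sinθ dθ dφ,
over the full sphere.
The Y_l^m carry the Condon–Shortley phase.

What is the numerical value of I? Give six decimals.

-0.071298

m-sum 0 ✓  L=16 even ✓  1≤5≤11 ✓
Π(2lᵢ+1) = 13×11×11 = 1573
triangle coeff Δ(6,5,5) = 1/28588560
Σ_t [1,5]: t=1:−1/345600 t=2:+1/13824 t=3:−1/5184 t=4:+1/13824 t=5:−1/345600 = -7/129600
(3j)²=80/7293 [(6 5 5; 0 0 0)], sign=+1
Σ_t [0,3]: t=0:+1/155520 t=1:−1/23040 t=2:+1/34560 t=3:−1/622080 = -1/103680
(3j)²=9/2431 [(6 5 5; 3 -2 -1)], sign=-1
⇒ 4πI² = 240/3757
I = (-1)√(240/3757/(4π)) = -0.07129845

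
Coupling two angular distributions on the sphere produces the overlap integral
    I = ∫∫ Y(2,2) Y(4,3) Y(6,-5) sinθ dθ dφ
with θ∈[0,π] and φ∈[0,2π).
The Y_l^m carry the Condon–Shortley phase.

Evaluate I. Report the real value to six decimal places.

Rules hold: Σm=0, L=12 even, 2≤6≤6.
N = 5·9·13 = 585
Δ = 0!·4!·8!/13! = 1/6435
Racah Σ t=0..0: t=0:+1/2304 = 1/2304
⇒ 3j(2 4 6; 0 0 0)² = 5/143, sgn +1
Racah Σ t=0..0: t=0:+1/120960 = 1/120960
⇒ 3j(2 4 6; 2 3 -5)² = 2/39, sgn -1
4πI² = N·(3j₀)²·(3jₘ)² = 150/143
I = -1·√(1.04895/4π) = -0.28891672

-0.288917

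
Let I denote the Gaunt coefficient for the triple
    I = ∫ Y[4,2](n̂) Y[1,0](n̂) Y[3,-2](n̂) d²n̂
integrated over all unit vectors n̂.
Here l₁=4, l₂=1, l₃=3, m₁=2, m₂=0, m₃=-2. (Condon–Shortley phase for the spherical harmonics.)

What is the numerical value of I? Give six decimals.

0.213244

Checks pass: Σm=0; 8 even; l₃=3∈[3,5].
(2·4+1)(2·1+1)(2·3+1) = 189
Δ: 2! 6! 0! / 9! → 1/252
sum: t=1:−1/36 = -1/36
3j²(4 1 3; 0 0 0) = Δ·Π!·Σ² = 4/63  (sign +1)
sum: t=1:−1/120 = -1/120
3j²(4 1 3; 2 0 -2) = Δ·Π!·Σ² = 1/21  (sign +1)
combine: 4πI² = 189·4/63·1/21 = 4/7
take √, sign +1: I = 0.21324362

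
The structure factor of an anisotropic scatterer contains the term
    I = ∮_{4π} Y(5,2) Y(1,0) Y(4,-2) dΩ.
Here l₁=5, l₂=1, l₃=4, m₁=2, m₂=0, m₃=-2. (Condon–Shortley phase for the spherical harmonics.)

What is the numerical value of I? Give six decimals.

0.225034

Rules hold: Σm=0, L=10 even, 4≤4≤6.
N = 11·3·9 = 297
Δ = 2!·8!·0!/11! = 1/495
Racah Σ t=1..1: t=1:−1/576 = -1/576
⇒ 3j(5 1 4; 0 0 0)² = 5/99, sgn -1
Racah Σ t=1..1: t=1:−1/1440 = -1/1440
⇒ 3j(5 1 4; 2 0 -2)² = 7/165, sgn -1
4πI² = N·(3j₀)²·(3jₘ)² = 7/11
I = +1·√(0.636364/4π) = 0.22503380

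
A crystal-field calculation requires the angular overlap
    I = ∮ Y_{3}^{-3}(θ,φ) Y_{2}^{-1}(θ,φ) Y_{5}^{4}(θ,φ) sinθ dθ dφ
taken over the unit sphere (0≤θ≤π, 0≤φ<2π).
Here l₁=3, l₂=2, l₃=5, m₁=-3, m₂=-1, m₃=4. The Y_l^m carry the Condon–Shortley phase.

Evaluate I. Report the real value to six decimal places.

Checks pass: Σm=0; 10 even; l₃=5∈[1,5].
(2·3+1)(2·2+1)(2·5+1) = 385
Δ: 0! 6! 4! / 11! → 1/2310
sum: t=0:+1/144 = 1/144
3j²(3 2 5; 0 0 0) = Δ·Π!·Σ² = 10/231  (sign -1)
sum: t=0:+1/4320 = 1/4320
3j²(3 2 5; -3 -1 4) = Δ·Π!·Σ² = 2/55  (sign -1)
combine: 4πI² = 385·10/231·2/55 = 20/33
take √, sign +1: I = 0.21961050

0.219610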